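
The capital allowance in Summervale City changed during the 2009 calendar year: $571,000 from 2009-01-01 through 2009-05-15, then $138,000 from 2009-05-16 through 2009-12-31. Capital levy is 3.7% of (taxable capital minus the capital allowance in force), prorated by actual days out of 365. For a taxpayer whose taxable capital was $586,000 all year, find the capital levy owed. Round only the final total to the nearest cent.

2009-01-01 to 2009-05-15: 135 days, exemption $571,000 → ($586,000 − $571,000) × 3.7% × 135/365 = $205.2740
2009-05-16 to 2009-12-31: 230 days, exemption $138,000 → ($586,000 − $138,000) × 3.7% × 230/365 = $10,445.1507
Total = $10,650.4247

$10,650.42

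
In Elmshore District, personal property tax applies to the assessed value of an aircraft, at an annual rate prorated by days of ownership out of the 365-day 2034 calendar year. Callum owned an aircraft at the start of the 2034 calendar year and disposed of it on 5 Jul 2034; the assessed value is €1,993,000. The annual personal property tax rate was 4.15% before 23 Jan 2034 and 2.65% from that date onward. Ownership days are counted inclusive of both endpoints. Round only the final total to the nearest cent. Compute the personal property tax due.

€28,715.58

1 Jan – 22 Jan 2034: 22 days at 4.15% → €1,993,000 × 4.15% × 22/365 = €4,985.2301
23 Jan – 5 Jul 2034: 164 days at 2.65% → €1,993,000 × 2.65% × 164/365 = €23,730.3507
Total = €28,715.5808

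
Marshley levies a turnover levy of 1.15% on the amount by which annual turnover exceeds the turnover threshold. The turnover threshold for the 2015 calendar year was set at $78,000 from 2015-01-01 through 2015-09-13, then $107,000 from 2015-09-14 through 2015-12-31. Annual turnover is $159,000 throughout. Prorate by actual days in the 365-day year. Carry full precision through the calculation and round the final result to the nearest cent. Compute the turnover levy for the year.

$831.91

2015-01-01 to 2015-09-13: 256 days, exemption $78,000 → ($159,000 − $78,000) × 1.15% × 256/365 = $653.3260
2015-09-14 to 2015-12-31: 109 days, exemption $107,000 → ($159,000 − $107,000) × 1.15% × 109/365 = $178.5808
Total = $831.9068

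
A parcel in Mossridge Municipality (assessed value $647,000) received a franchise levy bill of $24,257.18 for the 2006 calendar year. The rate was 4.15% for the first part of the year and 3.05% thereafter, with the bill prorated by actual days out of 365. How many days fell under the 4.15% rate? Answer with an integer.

232 days

Let d = days at the first rate; then 365 − d days at the second rate.
$647,000 × [4.15%·d + 3.05%·(365−d)] / 365 = $24,257.18
Solving gives d = 232, so the new rate took effect on August 21, 2006.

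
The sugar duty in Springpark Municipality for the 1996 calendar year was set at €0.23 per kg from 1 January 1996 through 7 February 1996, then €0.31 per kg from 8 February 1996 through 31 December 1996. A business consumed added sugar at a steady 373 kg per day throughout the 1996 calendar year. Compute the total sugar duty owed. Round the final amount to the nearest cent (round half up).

1 January – 7 February 1996: 38 days × 373 kg/day = 14,174 kg at €0.23/kg → €3,260.02
8 February – 31 December 1996: 328 days × 373 kg/day = 122,344 kg at €0.31/kg → €37,926.64

€41,186.66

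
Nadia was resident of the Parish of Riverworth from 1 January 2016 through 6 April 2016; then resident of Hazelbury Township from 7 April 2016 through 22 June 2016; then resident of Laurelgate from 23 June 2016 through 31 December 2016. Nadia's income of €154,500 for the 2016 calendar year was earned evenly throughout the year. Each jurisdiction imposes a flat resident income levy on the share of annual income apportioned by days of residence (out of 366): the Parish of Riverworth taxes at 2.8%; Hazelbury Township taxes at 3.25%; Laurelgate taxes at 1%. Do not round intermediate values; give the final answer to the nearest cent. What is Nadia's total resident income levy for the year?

The Parish of Riverworth, 1 January – 6 April 2016: 97 days → €154,500 × 2.8% × 97/366 = €1,146.5082
Hazelbury Township, 7 April – 22 June 2016: 77 days → €154,500 × 3.25% × 77/366 = €1,056.3832
Laurelgate, 23 June – 31 December 2016: 192 days → €154,500 × 1% × 192/366 = €810.4918
Total = €3,013.3832

€3,013.38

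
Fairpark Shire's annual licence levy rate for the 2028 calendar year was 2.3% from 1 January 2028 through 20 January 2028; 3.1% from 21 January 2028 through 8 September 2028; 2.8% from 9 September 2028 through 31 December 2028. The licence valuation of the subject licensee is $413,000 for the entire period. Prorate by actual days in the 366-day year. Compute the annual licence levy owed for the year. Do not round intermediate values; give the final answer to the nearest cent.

1 January – 20 January 2028: 20 days at 2.3% → $413,000 × 2.3% × 20/366 = $519.0710
21 January – 8 September 2028: 232 days at 3.1% → $413,000 × 3.1% × 232/366 = $8,115.5628
9 September – 31 December 2028: 114 days at 2.8% → $413,000 × 2.8% × 114/366 = $3,601.9016
Total = $12,236.5355

$12,236.54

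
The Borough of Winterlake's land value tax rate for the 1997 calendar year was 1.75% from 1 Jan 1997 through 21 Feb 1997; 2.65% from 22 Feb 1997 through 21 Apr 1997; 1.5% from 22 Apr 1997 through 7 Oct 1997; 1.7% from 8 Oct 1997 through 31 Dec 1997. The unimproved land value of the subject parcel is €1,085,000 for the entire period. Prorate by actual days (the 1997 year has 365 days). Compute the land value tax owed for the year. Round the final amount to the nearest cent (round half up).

€19,183.69

1 Jan – 21 Feb 1997: 52 days at 1.75% → €1,085,000 × 1.75% × 52/365 = €2,705.0685
22 Feb – 21 Apr 1997: 59 days at 2.65% → €1,085,000 × 2.65% × 59/365 = €4,647.6644
22 Apr – 7 Oct 1997: 169 days at 1.5% → €1,085,000 × 1.5% × 169/365 = €7,535.5479
8 Oct – 31 Dec 1997: 85 days at 1.7% → €1,085,000 × 1.7% × 85/365 = €4,295.4110
Total = €19,183.6918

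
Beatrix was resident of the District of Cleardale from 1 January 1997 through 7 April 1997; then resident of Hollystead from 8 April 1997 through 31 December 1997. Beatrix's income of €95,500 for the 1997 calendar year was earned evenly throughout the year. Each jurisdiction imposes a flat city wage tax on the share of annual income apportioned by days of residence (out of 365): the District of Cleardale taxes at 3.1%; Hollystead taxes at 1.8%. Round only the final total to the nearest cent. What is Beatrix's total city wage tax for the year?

The District of Cleardale, 1 January – 7 April 1997: 97 days → €95,500 × 3.1% × 97/365 = €786.7630
Hollystead, 8 April – 31 December 1997: 268 days → €95,500 × 1.8% × 268/365 = €1,262.1699
Total = €2,048.9329

€2,048.93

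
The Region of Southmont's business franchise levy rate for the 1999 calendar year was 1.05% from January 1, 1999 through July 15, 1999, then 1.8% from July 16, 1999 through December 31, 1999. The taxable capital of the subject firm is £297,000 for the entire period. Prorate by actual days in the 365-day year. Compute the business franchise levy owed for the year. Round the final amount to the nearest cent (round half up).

£4,149.86

January 1 – July 15, 1999: 196 days at 1.05% → £297,000 × 1.05% × 196/365 = £1,674.5918
July 16 – December 31, 1999: 169 days at 1.8% → £297,000 × 1.8% × 169/365 = £2,475.2712
Total = £4,149.8630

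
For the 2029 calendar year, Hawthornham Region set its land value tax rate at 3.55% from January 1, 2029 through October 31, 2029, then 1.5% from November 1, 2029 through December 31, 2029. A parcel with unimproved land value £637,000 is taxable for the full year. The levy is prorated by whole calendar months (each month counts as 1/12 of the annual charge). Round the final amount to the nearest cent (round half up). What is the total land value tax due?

January 1 – October 31, 2029: 10 months at 3.55% → £637,000 × 3.55% × 10/12 = £18,844.5833
November 1 – December 31, 2029: 2 months at 1.5% → £637,000 × 1.5% × 2/12 = £1,592.5000
Total = £20,437.0833

£20,437.08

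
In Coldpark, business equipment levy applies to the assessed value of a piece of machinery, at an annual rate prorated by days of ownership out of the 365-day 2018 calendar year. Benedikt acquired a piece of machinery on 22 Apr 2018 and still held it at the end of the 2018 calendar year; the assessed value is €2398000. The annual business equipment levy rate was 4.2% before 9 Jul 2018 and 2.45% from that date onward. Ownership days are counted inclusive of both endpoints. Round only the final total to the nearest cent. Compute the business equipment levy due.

€49852.12

22 Apr – 8 Jul 2018: 78 days at 4.2% → €2398000 × 4.2% × 78/365 = €21522.8712
9 Jul – 31 Dec 2018: 176 days at 2.45% → €2398000 × 2.45% × 176/365 = €28329.2493
Total = €49852.1205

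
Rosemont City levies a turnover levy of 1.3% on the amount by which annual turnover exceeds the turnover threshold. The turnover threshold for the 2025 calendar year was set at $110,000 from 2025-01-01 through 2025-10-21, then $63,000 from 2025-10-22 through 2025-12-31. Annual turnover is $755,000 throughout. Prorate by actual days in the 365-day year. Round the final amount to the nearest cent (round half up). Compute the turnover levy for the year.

2025-01-01 to 2025-10-21: 294 days, exemption $110,000 → ($755,000 − $110,000) × 1.3% × 294/365 = $6,753.9452
2025-10-22 to 2025-12-31: 71 days, exemption $63,000 → ($755,000 − $63,000) × 1.3% × 71/365 = $1,749.9068
Total = $8,503.8521

$8,503.85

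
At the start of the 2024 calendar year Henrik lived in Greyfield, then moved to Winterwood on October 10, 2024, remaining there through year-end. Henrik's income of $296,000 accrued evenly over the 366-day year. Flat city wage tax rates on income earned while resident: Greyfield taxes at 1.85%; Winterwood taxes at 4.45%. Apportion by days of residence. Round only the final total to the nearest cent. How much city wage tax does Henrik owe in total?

$7,221.27

Greyfield, January 1 – October 9, 2024: 283 days → $296,000 × 1.85% × 283/366 = $4,234.1749
Winterwood, October 10 – December 31, 2024: 83 days → $296,000 × 4.45% × 83/366 = $2,987.0929
Total = $7,221.2678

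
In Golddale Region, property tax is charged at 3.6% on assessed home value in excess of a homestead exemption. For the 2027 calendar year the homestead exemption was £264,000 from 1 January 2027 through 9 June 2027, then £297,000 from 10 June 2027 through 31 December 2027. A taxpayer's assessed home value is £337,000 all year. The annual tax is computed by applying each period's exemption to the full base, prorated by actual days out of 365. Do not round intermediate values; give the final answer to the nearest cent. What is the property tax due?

£1,960.77

1 January – 9 June 2027: 160 days, exemption £264,000 → (£337,000 − £264,000) × 3.6% × 160/365 = £1,152.0000
10 June – 31 December 2027: 205 days, exemption £297,000 → (£337,000 − £297,000) × 3.6% × 205/365 = £808.7671
Total = £1,960.7671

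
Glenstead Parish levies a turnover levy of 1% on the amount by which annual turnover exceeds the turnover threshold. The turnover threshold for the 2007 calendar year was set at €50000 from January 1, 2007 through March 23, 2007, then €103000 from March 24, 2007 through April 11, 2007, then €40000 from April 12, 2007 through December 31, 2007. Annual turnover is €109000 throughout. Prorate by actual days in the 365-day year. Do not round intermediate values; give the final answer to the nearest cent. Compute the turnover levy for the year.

January 1 – March 23, 2007: 82 days, exemption €50000 → (€109000 − €50000) × 1% × 82/365 = €132.5479
March 24 – April 11, 2007: 19 days, exemption €103000 → (€109000 − €103000) × 1% × 19/365 = €3.1233
April 12 – December 31, 2007: 264 days, exemption €40000 → (€109000 − €40000) × 1% × 264/365 = €499.0685
Total = €634.7397

€634.74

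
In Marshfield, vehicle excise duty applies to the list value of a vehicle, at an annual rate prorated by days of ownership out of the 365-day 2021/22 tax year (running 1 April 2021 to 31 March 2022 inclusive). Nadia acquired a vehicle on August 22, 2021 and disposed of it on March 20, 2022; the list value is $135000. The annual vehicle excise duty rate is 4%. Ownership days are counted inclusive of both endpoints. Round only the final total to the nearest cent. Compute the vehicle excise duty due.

Days held (August 22, 2021 – March 20, 2022): 211 out of 365
Tax = $135000 × 4% × 211/365 = $3121.6438

$3121.64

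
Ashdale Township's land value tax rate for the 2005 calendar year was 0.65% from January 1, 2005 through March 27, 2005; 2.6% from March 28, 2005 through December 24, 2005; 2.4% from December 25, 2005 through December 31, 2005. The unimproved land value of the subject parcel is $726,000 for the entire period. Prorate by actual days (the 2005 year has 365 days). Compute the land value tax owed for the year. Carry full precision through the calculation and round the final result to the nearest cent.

$15,512.53

January 1 – March 27, 2005: 86 days at 0.65% → $726,000 × 0.65% × 86/365 = $1,111.8740
March 28 – December 24, 2005: 272 days at 2.6% → $726,000 × 2.6% × 272/365 = $14,066.4986
December 25 – December 31, 2005: 7 days at 2.4% → $726,000 × 2.4% × 7/365 = $334.1589
Total = $15,512.5315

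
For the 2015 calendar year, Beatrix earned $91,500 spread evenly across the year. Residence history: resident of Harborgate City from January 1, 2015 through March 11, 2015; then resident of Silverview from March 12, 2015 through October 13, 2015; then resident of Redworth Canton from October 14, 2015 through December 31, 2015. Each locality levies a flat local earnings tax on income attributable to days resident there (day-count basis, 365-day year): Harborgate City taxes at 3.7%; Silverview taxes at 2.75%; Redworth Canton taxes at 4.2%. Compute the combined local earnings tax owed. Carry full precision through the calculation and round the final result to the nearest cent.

Harborgate City, January 1 – March 11, 2015: 70 days → $91,500 × 3.7% × 70/365 = $649.2740
Silverview, March 12 – October 13, 2015: 216 days → $91,500 × 2.75% × 216/365 = $1,489.0685
Redworth Canton, October 14 – December 31, 2015: 79 days → $91,500 × 4.2% × 79/365 = $831.7726
Total = $2,970.1151

$2,970.12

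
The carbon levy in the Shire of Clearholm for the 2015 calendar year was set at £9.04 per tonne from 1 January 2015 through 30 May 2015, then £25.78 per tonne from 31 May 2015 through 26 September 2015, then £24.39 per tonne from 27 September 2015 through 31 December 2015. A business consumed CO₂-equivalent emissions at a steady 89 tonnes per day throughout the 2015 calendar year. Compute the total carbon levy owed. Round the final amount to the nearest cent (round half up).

1 January – 30 May 2015: 150 days × 89 tonnes/day = 13,350 tonnes at £9.04/tonne → £120,684.00
31 May – 26 September 2015: 119 days × 89 tonnes/day = 10,591 tonnes at £25.78/tonne → £273,035.98
27 September – 31 December 2015: 96 days × 89 tonnes/day = 8,544 tonnes at £24.39/tonne → £208,388.16

£602,108.14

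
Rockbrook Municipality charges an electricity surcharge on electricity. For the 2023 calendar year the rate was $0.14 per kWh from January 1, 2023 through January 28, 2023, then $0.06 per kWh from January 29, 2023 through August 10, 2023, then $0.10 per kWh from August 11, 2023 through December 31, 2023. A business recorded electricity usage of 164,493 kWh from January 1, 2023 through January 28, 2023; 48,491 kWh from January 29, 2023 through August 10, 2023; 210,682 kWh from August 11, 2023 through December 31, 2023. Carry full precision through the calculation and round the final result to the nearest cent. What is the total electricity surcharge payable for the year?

$47,006.68

January 1 – January 28, 2023: 164,493 kWh at $0.14/kWh → $23,029.02
January 29 – August 10, 2023: 48,491 kWh at $0.06/kWh → $2,909.46
August 11 – December 31, 2023: 210,682 kWh at $0.10/kWh → $21,068.20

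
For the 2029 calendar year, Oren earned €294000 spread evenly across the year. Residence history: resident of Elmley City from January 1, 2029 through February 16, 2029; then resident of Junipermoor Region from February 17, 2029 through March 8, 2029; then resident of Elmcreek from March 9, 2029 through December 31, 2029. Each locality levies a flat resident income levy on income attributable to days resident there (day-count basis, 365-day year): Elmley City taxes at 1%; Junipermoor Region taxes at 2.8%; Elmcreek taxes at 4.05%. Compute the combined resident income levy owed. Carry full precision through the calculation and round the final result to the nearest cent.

Elmley City, January 1 – February 16, 2029: 47 days → €294000 × 1% × 47/365 = €378.5753
Junipermoor Region, February 17 – March 8, 2029: 20 days → €294000 × 2.8% × 20/365 = €451.0685
Elmcreek, March 9 – December 31, 2029: 298 days → €294000 × 4.05% × 298/365 = €9721.3315
Total = €10550.9753

€10550.98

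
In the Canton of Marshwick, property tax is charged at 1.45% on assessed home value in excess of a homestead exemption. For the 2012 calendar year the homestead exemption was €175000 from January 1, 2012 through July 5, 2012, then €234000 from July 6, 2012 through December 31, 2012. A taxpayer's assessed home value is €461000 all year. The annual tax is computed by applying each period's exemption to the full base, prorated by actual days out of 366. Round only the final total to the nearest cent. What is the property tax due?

€3728.60

January 1 – July 5, 2012: 187 days, exemption €175000 → (€461000 − €175000) × 1.45% × 187/366 = €2118.8224
July 6 – December 31, 2012: 179 days, exemption €234000 → (€461000 − €234000) × 1.45% × 179/366 = €1609.7773
Total = €3728.5997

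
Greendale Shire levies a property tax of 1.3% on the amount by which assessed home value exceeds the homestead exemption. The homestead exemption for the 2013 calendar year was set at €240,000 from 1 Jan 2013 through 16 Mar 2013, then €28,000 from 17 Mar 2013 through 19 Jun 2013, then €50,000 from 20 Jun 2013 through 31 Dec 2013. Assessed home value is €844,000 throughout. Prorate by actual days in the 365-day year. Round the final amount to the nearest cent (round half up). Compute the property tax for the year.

1 Jan – 16 Mar 2013: 75 days, exemption €240,000 → (€844,000 − €240,000) × 1.3% × 75/365 = €1,613.4247
17 Mar – 19 Jun 2013: 95 days, exemption €28,000 → (€844,000 − €28,000) × 1.3% × 95/365 = €2,760.9863
20 Jun – 31 Dec 2013: 195 days, exemption €50,000 → (€844,000 − €50,000) × 1.3% × 195/365 = €5,514.4932
Total = €9,888.9041

€9,888.90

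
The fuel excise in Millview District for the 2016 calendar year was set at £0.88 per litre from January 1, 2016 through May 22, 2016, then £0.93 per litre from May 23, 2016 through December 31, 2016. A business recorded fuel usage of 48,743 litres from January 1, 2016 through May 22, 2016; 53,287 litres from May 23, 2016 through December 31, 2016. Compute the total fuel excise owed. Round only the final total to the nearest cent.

January 1 – May 22, 2016: 48,743 litres at £0.88/litre → £42,893.84
May 23 – December 31, 2016: 53,287 litres at £0.93/litre → £49,556.91

£92,450.75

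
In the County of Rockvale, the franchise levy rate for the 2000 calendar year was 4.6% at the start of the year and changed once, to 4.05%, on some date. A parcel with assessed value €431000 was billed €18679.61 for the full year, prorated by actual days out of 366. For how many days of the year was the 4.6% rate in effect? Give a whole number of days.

189 days

Let d = days at the first rate; then 366 − d days at the second rate.
€431000 × [4.6%·d + 4.05%·(366−d)] / 366 = €18679.61
Solving gives d = 189, so the new rate took effect on July 8, 2000.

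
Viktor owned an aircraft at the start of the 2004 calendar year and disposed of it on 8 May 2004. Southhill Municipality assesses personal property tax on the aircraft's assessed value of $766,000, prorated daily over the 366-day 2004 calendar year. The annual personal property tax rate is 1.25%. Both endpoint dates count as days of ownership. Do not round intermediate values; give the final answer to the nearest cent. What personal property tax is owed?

Days held (1 Jan – 8 May 2004): 129 out of 366
Tax = $766,000 × 1.25% × 129/366 = $3,374.7951

$3,374.80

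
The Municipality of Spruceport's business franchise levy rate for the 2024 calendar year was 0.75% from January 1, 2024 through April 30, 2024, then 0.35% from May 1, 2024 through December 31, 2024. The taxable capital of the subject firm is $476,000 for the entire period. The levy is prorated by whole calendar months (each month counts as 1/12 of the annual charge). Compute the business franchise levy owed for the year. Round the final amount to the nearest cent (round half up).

January 1 – April 30, 2024: 4 months at 0.75% → $476,000 × 0.75% × 4/12 = $1,190.0000
May 1 – December 31, 2024: 8 months at 0.35% → $476,000 × 0.35% × 8/12 = $1,110.6667
Total = $2,300.6667

$2,300.67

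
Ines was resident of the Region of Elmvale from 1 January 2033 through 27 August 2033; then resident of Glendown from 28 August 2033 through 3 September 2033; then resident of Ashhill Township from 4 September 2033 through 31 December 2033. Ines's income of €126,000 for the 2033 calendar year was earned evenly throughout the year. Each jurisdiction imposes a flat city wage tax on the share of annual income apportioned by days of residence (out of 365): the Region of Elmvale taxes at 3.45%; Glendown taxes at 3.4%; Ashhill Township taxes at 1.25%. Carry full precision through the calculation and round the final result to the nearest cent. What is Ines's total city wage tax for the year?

The Region of Elmvale, 1 January – 27 August 2033: 239 days → €126,000 × 3.45% × 239/365 = €2,846.3918
Glendown, 28 August – 3 September 2033: 7 days → €126,000 × 3.4% × 7/365 = €82.1589
Ashhill Township, 4 September – 31 December 2033: 119 days → €126,000 × 1.25% × 119/365 = €513.4932
Total = €3,442.0438

€3,442.04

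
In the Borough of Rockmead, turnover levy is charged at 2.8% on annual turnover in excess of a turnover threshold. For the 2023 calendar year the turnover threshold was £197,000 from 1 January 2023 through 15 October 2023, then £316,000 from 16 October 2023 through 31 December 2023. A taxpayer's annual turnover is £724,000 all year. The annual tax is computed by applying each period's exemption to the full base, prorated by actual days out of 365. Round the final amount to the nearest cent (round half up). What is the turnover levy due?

£14,053.08

1 January – 15 October 2023: 288 days, exemption £197,000 → (£724,000 − £197,000) × 2.8% × 288/365 = £11,643.0904
16 October – 31 December 2023: 77 days, exemption £316,000 → (£724,000 − £316,000) × 2.8% × 77/365 = £2,409.9945
Total = £14,053.0849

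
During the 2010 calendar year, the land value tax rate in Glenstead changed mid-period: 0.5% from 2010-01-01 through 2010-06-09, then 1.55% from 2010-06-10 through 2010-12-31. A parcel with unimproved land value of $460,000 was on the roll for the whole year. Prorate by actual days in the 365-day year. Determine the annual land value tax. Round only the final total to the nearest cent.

2010-01-01 to 2010-06-09: 160 days at 0.5% → $460,000 × 0.5% × 160/365 = $1,008.2192
2010-06-10 to 2010-12-31: 205 days at 1.55% → $460,000 × 1.55% × 205/365 = $4,004.5205
Total = $5,012.7397

$5,012.74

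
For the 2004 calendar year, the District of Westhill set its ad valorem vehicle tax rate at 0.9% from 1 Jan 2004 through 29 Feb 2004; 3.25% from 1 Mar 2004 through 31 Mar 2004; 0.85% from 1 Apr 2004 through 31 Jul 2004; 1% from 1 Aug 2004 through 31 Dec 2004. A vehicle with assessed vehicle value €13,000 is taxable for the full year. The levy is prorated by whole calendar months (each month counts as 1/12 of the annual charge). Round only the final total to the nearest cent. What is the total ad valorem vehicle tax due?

1 Jan – 29 Feb 2004: 2 months at 0.9% → €13,000 × 0.9% × 2/12 = €19.5000
1 Mar – 31 Mar 2004: 1 month at 3.25% → €13,000 × 3.25% × 1/12 = €35.2083
1 Apr – 31 Jul 2004: 4 months at 0.85% → €13,000 × 0.85% × 4/12 = €36.8333
1 Aug – 31 Dec 2004: 5 months at 1% → €13,000 × 1% × 5/12 = €54.1667
Total = €145.7083

€145.71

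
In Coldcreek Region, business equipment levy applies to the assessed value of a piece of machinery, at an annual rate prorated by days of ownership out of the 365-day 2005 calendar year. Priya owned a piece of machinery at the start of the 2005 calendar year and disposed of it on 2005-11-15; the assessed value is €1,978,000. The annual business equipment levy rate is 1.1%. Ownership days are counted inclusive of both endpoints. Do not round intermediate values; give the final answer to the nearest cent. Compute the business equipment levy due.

€19,015.90

Days held (2005-01-01 to 2005-11-15): 319 out of 365
Tax = €1,978,000 × 1.1% × 319/365 = €19,015.8959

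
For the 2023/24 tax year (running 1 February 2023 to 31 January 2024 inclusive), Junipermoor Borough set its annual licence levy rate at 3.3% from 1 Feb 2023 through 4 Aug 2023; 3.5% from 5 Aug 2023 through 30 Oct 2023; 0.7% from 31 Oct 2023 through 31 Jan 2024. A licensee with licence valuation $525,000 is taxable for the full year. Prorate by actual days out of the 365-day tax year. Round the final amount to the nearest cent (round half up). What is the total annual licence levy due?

$14,097.33

1 Feb – 4 Aug 2023: 185 days at 3.3% → $525,000 × 3.3% × 185/365 = $8,781.1644
5 Aug – 30 Oct 2023: 87 days at 3.5% → $525,000 × 3.5% × 87/365 = $4,379.7945
31 Oct 2023 – 31 Jan 2024: 93 days at 0.7% → $525,000 × 0.7% × 93/365 = $936.3699
Total = $14,097.3288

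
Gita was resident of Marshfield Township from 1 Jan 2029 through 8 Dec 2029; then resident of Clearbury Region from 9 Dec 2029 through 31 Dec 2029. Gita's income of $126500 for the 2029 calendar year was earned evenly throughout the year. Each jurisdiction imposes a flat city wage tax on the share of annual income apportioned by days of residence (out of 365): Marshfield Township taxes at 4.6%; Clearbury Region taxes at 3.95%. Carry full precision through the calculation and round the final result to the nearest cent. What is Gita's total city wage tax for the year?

Marshfield Township, 1 Jan – 8 Dec 2029: 342 days → $126500 × 4.6% × 342/365 = $5452.3233
Clearbury Region, 9 Dec – 31 Dec 2029: 23 days → $126500 × 3.95% × 23/365 = $314.8637
Total = $5767.1870

$5767.19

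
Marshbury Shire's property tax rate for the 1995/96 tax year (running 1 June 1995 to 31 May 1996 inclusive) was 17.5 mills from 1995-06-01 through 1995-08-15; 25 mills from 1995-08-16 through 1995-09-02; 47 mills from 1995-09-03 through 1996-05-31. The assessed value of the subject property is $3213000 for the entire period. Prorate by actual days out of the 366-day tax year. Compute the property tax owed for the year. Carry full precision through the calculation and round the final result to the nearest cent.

1995-06-01 to 1995-08-15: 76 days at 17.5 mills → $3213000 × 1.75% × 76/366 = $11675.6557
1995-08-16 to 1995-09-02: 18 days at 25 mills → $3213000 × 2.5% × 18/366 = $3950.4098
1995-09-03 to 1996-05-31: 272 days at 47 mills → $3213000 × 4.7% × 272/366 = $112226.7541
Total = $127852.8197

$127852.82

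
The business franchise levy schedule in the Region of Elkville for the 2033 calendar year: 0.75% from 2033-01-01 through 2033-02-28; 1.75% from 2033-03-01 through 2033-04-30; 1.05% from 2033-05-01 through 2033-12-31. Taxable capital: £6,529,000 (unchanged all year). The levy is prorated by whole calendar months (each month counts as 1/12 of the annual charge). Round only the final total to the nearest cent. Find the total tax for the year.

£72,907.17

2033-01-01 to 2033-02-28: 2 months at 0.75% → £6,529,000 × 0.75% × 2/12 = £8,161.2500
2033-03-01 to 2033-04-30: 2 months at 1.75% → £6,529,000 × 1.75% × 2/12 = £19,042.9167
2033-05-01 to 2033-12-31: 8 months at 1.05% → £6,529,000 × 1.05% × 8/12 = £45,703.0000
Total = £72,907.1667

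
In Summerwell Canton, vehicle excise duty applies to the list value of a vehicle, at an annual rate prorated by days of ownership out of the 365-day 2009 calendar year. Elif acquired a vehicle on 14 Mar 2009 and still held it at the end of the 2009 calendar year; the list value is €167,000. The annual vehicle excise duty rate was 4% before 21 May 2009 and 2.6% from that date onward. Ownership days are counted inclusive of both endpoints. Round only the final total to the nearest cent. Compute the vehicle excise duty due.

14 Mar – 20 May 2009: 68 days at 4% → €167,000 × 4% × 68/365 = €1,244.4932
21 May – 31 Dec 2009: 225 days at 2.6% → €167,000 × 2.6% × 225/365 = €2,676.5753
Total = €3,921.0685

€3,921.07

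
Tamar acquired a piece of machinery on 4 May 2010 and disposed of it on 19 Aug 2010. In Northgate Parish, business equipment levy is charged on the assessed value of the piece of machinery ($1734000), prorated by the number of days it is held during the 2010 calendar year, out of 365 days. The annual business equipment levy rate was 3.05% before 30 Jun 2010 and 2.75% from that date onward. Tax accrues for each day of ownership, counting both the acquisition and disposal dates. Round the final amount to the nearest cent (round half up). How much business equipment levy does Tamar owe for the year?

$14921.90

4 May – 29 Jun 2010: 57 days at 3.05% → $1734000 × 3.05% × 57/365 = $8259.0658
30 Jun – 19 Aug 2010: 51 days at 2.75% → $1734000 × 2.75% × 51/365 = $6662.8356
Total = $14921.9014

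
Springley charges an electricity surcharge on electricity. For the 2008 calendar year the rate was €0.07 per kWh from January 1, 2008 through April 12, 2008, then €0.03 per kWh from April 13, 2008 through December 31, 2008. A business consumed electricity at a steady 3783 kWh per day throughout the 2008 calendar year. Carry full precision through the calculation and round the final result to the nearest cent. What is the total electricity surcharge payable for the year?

January 1 – April 12, 2008: 103 days × 3783 kWh/day = 389,649 kWh at €0.07/kWh → €27275.43
April 13 – December 31, 2008: 263 days × 3783 kWh/day = 994,929 kWh at €0.03/kWh → €29847.87

€57123.30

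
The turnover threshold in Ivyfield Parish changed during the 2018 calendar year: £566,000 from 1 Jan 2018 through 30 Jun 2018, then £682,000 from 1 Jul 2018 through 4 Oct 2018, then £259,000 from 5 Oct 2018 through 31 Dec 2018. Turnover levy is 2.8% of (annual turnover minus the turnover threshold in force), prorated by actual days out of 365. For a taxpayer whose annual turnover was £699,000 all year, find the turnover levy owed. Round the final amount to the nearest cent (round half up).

£4,942.19

1 Jan – 30 Jun 2018: 181 days, exemption £566,000 → (£699,000 − £566,000) × 2.8% × 181/365 = £1,846.6959
1 Jul – 4 Oct 2018: 96 days, exemption £682,000 → (£699,000 − £682,000) × 2.8% × 96/365 = £125.1945
5 Oct – 31 Dec 2018: 88 days, exemption £259,000 → (£699,000 − £259,000) × 2.8% × 88/365 = £2,970.3014
Total = £4,942.1918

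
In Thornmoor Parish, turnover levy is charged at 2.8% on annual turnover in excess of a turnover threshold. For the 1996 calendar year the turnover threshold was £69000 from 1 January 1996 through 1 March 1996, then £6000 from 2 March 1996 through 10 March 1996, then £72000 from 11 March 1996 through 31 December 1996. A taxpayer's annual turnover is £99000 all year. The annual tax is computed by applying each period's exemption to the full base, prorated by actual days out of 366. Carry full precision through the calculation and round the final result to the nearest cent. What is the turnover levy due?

1 January – 1 March 1996: 61 days, exemption £69000 → (£99000 − £69000) × 2.8% × 61/366 = £140.0000
2 March – 10 March 1996: 9 days, exemption £6000 → (£99000 − £6000) × 2.8% × 9/366 = £64.0328
11 March – 31 December 1996: 296 days, exemption £72000 → (£99000 − £72000) × 2.8% × 296/366 = £611.4098
Total = £815.4426

£815.44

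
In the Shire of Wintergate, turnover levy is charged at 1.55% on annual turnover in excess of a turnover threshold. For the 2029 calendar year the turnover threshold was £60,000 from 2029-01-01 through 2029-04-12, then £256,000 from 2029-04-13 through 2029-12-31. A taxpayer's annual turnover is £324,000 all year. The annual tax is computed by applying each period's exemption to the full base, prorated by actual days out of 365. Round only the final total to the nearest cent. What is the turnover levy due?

£1,902.98

2029-01-01 to 2029-04-12: 102 days, exemption £60,000 → (£324,000 − £60,000) × 1.55% × 102/365 = £1,143.5178
2029-04-13 to 2029-12-31: 263 days, exemption £256,000 → (£324,000 − £256,000) × 1.55% × 263/365 = £759.4575
Total = £1,902.9753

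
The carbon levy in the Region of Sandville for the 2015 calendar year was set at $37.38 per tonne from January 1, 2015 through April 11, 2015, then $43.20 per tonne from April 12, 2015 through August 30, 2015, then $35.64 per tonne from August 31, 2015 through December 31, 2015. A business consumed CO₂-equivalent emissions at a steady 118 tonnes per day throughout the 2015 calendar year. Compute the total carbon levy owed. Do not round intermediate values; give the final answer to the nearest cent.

$1,681,535.40

January 1 – April 11, 2015: 101 days × 118 tonnes/day = 11,918 tonnes at $37.38/tonne → $445,494.84
April 12 – August 30, 2015: 141 days × 118 tonnes/day = 16,638 tonnes at $43.20/tonne → $718,761.60
August 31 – December 31, 2015: 123 days × 118 tonnes/day = 14,514 tonnes at $35.64/tonne → $517,278.96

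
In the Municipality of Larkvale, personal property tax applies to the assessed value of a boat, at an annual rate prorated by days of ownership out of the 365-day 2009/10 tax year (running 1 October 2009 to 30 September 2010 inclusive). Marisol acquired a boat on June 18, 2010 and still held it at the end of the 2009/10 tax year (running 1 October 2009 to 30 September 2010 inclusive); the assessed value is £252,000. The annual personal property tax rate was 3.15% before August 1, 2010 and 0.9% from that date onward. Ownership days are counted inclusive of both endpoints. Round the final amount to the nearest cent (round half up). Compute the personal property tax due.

June 18 – July 31, 2010: 44 days at 3.15% → £252,000 × 3.15% × 44/365 = £956.9096
August 1 – September 30, 2010: 61 days at 0.9% → £252,000 × 0.9% × 61/365 = £379.0356
Total = £1,335.9452

£1,335.95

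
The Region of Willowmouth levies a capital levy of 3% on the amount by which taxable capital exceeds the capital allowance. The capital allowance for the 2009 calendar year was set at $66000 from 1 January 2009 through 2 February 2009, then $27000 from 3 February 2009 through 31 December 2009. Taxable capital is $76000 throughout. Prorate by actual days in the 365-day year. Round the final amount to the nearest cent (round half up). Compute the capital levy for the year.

$1364.22

1 January – 2 February 2009: 33 days, exemption $66000 → ($76000 − $66000) × 3% × 33/365 = $27.1233
3 February – 31 December 2009: 332 days, exemption $27000 → ($76000 − $27000) × 3% × 332/365 = $1337.0959
Total = $1364.2192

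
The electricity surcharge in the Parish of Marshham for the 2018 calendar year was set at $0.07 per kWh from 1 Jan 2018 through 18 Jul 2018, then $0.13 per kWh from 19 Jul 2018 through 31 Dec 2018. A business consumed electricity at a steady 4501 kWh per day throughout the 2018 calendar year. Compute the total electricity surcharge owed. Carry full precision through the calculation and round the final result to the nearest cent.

1 Jan – 18 Jul 2018: 199 days × 4501 kWh/day = 895,699 kWh at $0.07/kWh → $62,698.93
19 Jul – 31 Dec 2018: 166 days × 4501 kWh/day = 747,166 kWh at $0.13/kWh → $97,131.58

$159,830.51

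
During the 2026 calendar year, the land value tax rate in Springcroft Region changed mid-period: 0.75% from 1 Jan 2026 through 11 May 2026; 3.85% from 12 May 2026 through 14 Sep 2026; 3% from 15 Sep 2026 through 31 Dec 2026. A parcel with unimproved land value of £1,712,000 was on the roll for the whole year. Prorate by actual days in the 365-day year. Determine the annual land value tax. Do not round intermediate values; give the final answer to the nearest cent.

£42,558.44

1 Jan – 11 May 2026: 131 days at 0.75% → £1,712,000 × 0.75% × 131/365 = £4,608.3288
12 May – 14 Sep 2026: 126 days at 3.85% → £1,712,000 × 3.85% × 126/365 = £22,753.1836
15 Sep – 31 Dec 2026: 108 days at 3% → £1,712,000 × 3% × 108/365 = £15,196.9315
Total = £42,558.4438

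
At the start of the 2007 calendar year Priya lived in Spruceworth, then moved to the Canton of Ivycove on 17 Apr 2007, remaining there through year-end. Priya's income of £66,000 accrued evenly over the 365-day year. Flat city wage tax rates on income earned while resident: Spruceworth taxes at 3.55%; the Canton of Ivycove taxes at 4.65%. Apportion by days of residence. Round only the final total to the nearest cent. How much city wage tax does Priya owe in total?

£2,858.16

Spruceworth, 1 Jan – 16 Apr 2007: 106 days → £66,000 × 3.55% × 106/365 = £680.4329
The Canton of Ivycove, 17 Apr – 31 Dec 2007: 259 days → £66,000 × 4.65% × 259/365 = £2,177.7288
Total = £2,858.1616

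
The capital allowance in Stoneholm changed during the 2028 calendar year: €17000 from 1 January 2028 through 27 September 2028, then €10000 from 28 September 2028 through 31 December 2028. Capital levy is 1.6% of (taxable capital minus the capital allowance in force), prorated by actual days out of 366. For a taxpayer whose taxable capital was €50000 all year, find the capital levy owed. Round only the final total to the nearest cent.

1 January – 27 September 2028: 271 days, exemption €17000 → (€50000 − €17000) × 1.6% × 271/366 = €390.9508
28 September – 31 December 2028: 95 days, exemption €10000 → (€50000 − €10000) × 1.6% × 95/366 = €166.1202
Total = €557.0710

€557.07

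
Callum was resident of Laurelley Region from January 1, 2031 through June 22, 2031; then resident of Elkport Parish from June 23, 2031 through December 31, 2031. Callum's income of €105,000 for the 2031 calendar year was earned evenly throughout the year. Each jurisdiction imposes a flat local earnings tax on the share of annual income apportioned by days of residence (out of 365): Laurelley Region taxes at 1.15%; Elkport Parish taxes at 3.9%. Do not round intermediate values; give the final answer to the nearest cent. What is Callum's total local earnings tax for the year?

€2,726.40

Laurelley Region, January 1 – June 22, 2031: 173 days → €105,000 × 1.15% × 173/365 = €572.3219
Elkport Parish, June 23 – December 31, 2031: 192 days → €105,000 × 3.9% × 192/365 = €2,154.0822
Total = €2,726.4041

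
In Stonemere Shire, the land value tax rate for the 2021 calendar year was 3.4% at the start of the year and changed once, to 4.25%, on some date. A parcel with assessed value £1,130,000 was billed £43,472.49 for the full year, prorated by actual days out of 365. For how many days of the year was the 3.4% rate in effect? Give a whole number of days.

Let d = days at the first rate; then 365 − d days at the second rate.
£1,130,000 × [3.4%·d + 4.25%·(365−d)] / 365 = £43,472.49
Solving gives d = 173, so the new rate took effect on 23 June 2021.

173 days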